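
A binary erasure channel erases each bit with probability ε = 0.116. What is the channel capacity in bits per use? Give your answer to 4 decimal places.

0.8840 bits

Binary erasure channel: capacity C = 1 − ε.
C = 1 − 0.116 = 0.8840 bits per channel use.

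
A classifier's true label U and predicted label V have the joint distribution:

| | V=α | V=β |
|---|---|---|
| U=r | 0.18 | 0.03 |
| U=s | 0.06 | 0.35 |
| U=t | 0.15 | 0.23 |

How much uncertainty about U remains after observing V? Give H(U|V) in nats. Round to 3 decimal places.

Chain rule: H(U|V) = H(U,V) − H(V).
Marginals: p(U) = (0.2100, 0.4100, 0.3800), p(V) = (0.3900, 0.6100).
H(U,V) = 1.5727 nats; H(V) = 0.6687 nats.
H(U|V) = 1.5727 − 0.6687 = 0.904 nats.

0.904 nats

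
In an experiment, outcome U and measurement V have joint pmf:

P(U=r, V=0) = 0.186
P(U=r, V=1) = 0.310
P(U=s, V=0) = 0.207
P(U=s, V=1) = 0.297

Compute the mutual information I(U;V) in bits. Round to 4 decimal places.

0.0010 bits

Marginals: p(U) = (0.4960, 0.5040), p(V) = (0.3930, 0.6070).
I(U;V) = Σ p(x,y)·log₂[p(x,y)/(p(x)p(y))].
  (r,0): 0.186·log₂(0.9542) = -0.01258
  (r,1): 0.310·log₂(1.0297) = 0.01307
  (s,0): 0.207·log₂(1.0451) = 0.01317
  (s,1): 0.297·log₂(0.9708) = -0.01269
Sum = 0.0010 bits.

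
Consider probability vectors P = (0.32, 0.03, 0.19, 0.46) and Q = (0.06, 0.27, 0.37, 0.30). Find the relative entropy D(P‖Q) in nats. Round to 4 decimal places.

0.5397 nats

D(P‖Q) = Σ p·ln(p/q).
  0.32·ln(0.32/0.06) = 0.53567
  0.03·ln(0.03/0.27) = -0.06592
  0.19·ln(0.19/0.37) = -0.12663
  0.46·ln(0.46/0.30) = 0.19662
D(P‖Q) = 0.5397 nats.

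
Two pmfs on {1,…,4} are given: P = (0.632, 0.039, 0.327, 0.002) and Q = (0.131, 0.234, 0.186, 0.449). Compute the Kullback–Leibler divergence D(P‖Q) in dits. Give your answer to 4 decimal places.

0.4770 dits

D(P‖Q) = Σ p·log₁₀(p/q).
  0.632·log₁₀(0.632/0.131) = 0.43194
  0.039·log₁₀(0.039/0.234) = -0.03035
  0.327·log₁₀(0.327/0.186) = 0.08013
  0.002·log₁₀(0.002/0.449) = -0.00470
D(P‖Q) = 0.4770 dits.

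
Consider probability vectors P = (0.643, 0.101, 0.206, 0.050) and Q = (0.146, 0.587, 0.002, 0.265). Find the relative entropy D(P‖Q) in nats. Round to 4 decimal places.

1.6469 nats

D(P‖Q) = Σ p·ln(p/q).
  0.643·ln(0.643/0.146) = 0.95327
  0.101·ln(0.101/0.587) = -0.17775
  0.206·ln(0.206/0.002) = 0.95475
  0.050·ln(0.050/0.265) = -0.08339
D(P‖Q) = 1.6469 nats.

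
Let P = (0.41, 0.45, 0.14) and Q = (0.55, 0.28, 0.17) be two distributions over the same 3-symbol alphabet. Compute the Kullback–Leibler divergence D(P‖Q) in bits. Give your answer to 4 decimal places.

D(P‖Q) = Σ p·log₂(p/q).
  0.41·log₂(0.41/0.55) = -0.17376
  0.45·log₂(0.45/0.28) = 0.30802
  0.14·log₂(0.14/0.17) = -0.03922
D(P‖Q) = 0.0950 bits.

0.0950 bits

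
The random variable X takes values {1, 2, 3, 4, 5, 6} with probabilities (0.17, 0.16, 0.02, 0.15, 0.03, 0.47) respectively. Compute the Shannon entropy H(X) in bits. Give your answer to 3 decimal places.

H(X) = −Σ p·log₂ p.
  −(0.17)·log₂(0.17) = 0.4346
  −(0.16)·log₂(0.16) = 0.4230
  −(0.02)·log₂(0.02) = 0.1129
  −(0.15)·log₂(0.15) = 0.4105
  −(0.03)·log₂(0.03) = 0.1518
  −(0.47)·log₂(0.47) = 0.5120
Sum: 0.4346 + 0.4230 + 0.1129 + 0.4105 + 0.1518 + 0.5120 = 2.045 bits.

2.045 bits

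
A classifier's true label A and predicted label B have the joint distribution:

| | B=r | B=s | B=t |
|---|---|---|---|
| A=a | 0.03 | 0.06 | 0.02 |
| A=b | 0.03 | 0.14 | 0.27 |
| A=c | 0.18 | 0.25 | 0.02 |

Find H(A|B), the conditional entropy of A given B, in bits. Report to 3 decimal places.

1.089 bits

Chain rule: H(A|B) = H(A,B) − H(B).
Marginals: p(A) = (0.1100, 0.4400, 0.4500), p(B) = (0.2400, 0.4500, 0.3100).
H(A,B) = 2.6253 bits; H(B) = 1.5363 bits.
H(A|B) = 2.6253 − 1.5363 = 1.089 bits.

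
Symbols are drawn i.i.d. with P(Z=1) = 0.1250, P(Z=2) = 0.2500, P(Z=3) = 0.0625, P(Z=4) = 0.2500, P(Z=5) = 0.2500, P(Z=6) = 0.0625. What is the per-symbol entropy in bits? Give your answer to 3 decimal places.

2.375 bits

H(Z) = −Σ p·log₂ p.
  −(0.1250)·log₂(0.1250) = 0.3750
  −(0.2500)·log₂(0.2500) = 0.5000
  −(0.0625)·log₂(0.0625) = 0.2500
  −(0.2500)·log₂(0.2500) = 0.5000
  −(0.2500)·log₂(0.2500) = 0.5000
  −(0.0625)·log₂(0.0625) = 0.2500
Sum: 0.3750 + 0.5000 + 0.2500 + 0.5000 + 0.5000 + 0.2500 = 2.375 bits.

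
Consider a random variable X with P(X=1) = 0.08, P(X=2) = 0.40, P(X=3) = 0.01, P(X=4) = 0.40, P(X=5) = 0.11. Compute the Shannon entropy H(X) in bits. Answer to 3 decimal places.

H(X) = −Σ p·log₂ p.
  −(0.08)·log₂(0.08) = 0.2915
  −(0.40)·log₂(0.40) = 0.5288
  −(0.01)·log₂(0.01) = 0.0664
  −(0.40)·log₂(0.40) = 0.5288
  −(0.11)·log₂(0.11) = 0.3503
Sum: 0.2915 + 0.5288 + 0.0664 + 0.5288 + 0.3503 = 1.766 bits.

1.766 bits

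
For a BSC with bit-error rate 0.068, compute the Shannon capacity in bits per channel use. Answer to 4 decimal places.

0.6416 bits

Binary symmetric channel: C = 1 − h₂(ε) where h₂ is the binary entropy function.
h₂(0.068) = −0.068·log₂0.068 − 0.932·log₂0.932 = 0.3584.
C = 1 − 0.3584 = 0.6416 bits per channel use.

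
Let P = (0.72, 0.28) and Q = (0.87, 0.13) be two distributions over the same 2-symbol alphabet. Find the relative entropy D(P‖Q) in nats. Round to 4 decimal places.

D(P‖Q) = Σ p·ln(p/q).
  0.72·ln(0.72/0.87) = -0.13625
  0.28·ln(0.28/0.13) = 0.21483
D(P‖Q) = 0.0786 nats.

0.0786 nats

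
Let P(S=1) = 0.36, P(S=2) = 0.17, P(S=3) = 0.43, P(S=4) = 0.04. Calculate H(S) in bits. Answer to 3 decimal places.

H(S) = −Σ p·log₂ p.
  −(0.36)·log₂(0.36) = 0.5306
  −(0.17)·log₂(0.17) = 0.4346
  −(0.43)·log₂(0.43) = 0.5236
  −(0.04)·log₂(0.04) = 0.1858
Sum: 0.5306 + 0.4346 + 0.5236 + 0.1858 = 1.675 bits.

1.675 bits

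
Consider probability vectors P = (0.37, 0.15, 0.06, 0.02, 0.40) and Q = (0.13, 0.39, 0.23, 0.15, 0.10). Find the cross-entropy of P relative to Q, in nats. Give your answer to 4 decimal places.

H(P,Q) = −Σ p·ln q.
  −0.37·ln(0.13) = 0.75488
  −0.15·ln(0.39) = 0.14124
  −0.06·ln(0.23) = 0.08818
  −0.02·ln(0.15) = 0.03794
  −0.40·ln(0.10) = 0.92103
H(P,Q) = 1.9433 nats.

1.9433 nats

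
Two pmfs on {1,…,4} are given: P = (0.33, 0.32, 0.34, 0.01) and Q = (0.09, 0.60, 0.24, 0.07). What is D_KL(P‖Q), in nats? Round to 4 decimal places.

D(P‖Q) = Σ p·ln(p/q).
  0.33·ln(0.33/0.09) = 0.42876
  0.32·ln(0.32/0.60) = -0.20115
  0.34·ln(0.34/0.24) = 0.11842
  0.01·ln(0.01/0.07) = -0.01946
D(P‖Q) = 0.3266 nats.

0.3266 nats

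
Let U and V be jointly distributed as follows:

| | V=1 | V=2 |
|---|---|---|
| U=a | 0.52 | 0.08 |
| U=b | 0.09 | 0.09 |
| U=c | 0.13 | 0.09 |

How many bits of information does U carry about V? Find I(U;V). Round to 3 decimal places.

Marginals: p(U) = (0.6000, 0.1800, 0.2200), p(V) = (0.7400, 0.2600).
I(U;V) = Σ p(x,y)·log₂[p(x,y)/(p(x)p(y))].
  (a,1): 0.52·log₂(1.1712) = 0.1185
  (a,2): 0.08·log₂(0.5128) = -0.0771
  (b,1): 0.09·log₂(0.6757) = -0.0509
  (b,2): 0.09·log₂(1.9231) = 0.0849
  (c,1): 0.13·log₂(0.7985) = -0.0422
  (c,2): 0.09·log₂(1.5734) = 0.0589
Sum = 0.092 bits.

0.092 bits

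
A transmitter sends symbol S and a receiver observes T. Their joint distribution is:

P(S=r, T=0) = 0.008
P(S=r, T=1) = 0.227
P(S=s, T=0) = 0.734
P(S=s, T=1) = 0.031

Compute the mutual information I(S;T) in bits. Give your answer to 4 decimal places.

0.5862 bits

Marginals: p(S) = (0.2350, 0.7650), p(T) = (0.7420, 0.2580).
I(S;T) = Σ p(x,y)·log₂[p(x,y)/(p(x)p(y))].
  (r,0): 0.008·log₂(0.0459) = -0.03557
  (r,1): 0.227·log₂(3.7440) = 0.43234
  (s,0): 0.734·log₂(1.2931) = 0.27219
  (s,1): 0.031·log₂(0.1571) = -0.08279
Sum = 0.5862 bits.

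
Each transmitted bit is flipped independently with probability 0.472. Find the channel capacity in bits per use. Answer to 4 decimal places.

Binary symmetric channel: C = 1 − h₂(ε) where h₂ is the binary entropy function.
h₂(0.472) = −0.472·log₂0.472 − 0.528·log₂0.528 = 0.9977.
C = 1 − 0.9977 = 0.0023 bits per channel use.

0.0023 bits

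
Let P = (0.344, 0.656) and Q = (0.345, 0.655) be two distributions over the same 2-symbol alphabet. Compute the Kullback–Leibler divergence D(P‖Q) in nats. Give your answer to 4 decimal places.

D(P‖Q) = Σ p·ln(p/q).
  0.344·ln(0.344/0.345) = -0.00100
  0.656·ln(0.656/0.655) = 0.00100
D(P‖Q) = 0.0000 nats.

0.0000 nats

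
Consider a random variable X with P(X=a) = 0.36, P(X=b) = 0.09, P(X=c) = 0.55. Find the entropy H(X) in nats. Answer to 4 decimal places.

0.9133 nats

H(X) = −Σ p·ln p.
  −(0.36)·ln(0.36) = 0.36779
  −(0.09)·ln(0.09) = 0.21672
  −(0.55)·ln(0.55) = 0.32881
Sum: 0.36779 + 0.21672 + 0.32881 = 0.9133 nats.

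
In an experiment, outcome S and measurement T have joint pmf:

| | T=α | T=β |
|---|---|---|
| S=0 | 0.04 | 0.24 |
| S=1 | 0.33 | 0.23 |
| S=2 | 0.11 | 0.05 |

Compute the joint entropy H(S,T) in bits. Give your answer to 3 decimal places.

2.262 bits

H(S,T) = −Σ p(x,y)·log₂ p(x,y) over all 6 cells.
  cell (0,α): −0.04·log₂0.04 = 0.1858
  cell (0,β): −0.24·log₂0.24 = 0.4941
  cell (1,α): −0.33·log₂0.33 = 0.5278
  cell (1,β): −0.23·log₂0.23 = 0.4877
  cell (2,α): −0.11·log₂0.11 = 0.3503
  cell (2,β): −0.05·log₂0.05 = 0.2161
Sum = 2.262 bits.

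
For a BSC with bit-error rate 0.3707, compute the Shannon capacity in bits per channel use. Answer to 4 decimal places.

Binary symmetric channel: C = 1 − h₂(ε) where h₂ is the binary entropy function.
h₂(0.3707) = −0.3707·log₂0.3707 − 0.6293·log₂0.6293 = 0.9512.
C = 1 − 0.9512 = 0.0488 bits per channel use.

0.0488 bits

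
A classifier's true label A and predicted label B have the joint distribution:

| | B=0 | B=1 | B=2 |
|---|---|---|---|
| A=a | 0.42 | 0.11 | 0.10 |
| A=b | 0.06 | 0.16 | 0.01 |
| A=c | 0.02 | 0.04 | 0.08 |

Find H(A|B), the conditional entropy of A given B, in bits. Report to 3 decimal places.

Chain rule: H(A|B) = H(A,B) − H(B).
Marginals: p(A) = (0.6300, 0.2300, 0.1400), p(B) = (0.5000, 0.3100, 0.1900).
H(A,B) = 2.5313 bits; H(B) = 1.4790 bits.
H(A|B) = 2.5313 − 1.4790 = 1.052 bits.

1.052 bits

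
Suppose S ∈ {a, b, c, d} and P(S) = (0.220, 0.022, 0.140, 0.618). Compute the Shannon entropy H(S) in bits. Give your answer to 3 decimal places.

1.428 bits

H(S) = −Σ p·log₂ p.
  −(0.220)·log₂(0.220) = 0.4806
  −(0.022)·log₂(0.022) = 0.1211
  −(0.140)·log₂(0.140) = 0.3971
  −(0.618)·log₂(0.618) = 0.4291
Sum: 0.4806 + 0.1211 + 0.3971 + 0.4291 = 1.428 bits.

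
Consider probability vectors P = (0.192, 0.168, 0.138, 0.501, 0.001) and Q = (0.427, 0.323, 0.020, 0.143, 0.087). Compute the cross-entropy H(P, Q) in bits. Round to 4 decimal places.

2.6978 bits

H(P,Q) = −Σ p·log₂ q.
  −0.192·log₂(0.427) = 0.23572
  −0.168·log₂(0.323) = 0.27391
  −0.138·log₂(0.020) = 0.77885
  −0.501·log₂(0.143) = 1.40576
  −0.001·log₂(0.087) = 0.00352
H(P,Q) = 2.6978 bits.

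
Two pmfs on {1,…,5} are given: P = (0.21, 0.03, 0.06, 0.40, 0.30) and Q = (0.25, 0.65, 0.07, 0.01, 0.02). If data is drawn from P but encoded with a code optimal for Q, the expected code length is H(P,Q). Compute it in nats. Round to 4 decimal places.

3.4793 nats

H(P,Q) = −Σ p·ln q.
  −0.21·ln(0.25) = 0.29112
  −0.03·ln(0.65) = 0.01292
  −0.06·ln(0.07) = 0.15956
  −0.40·ln(0.01) = 1.84207
  −0.30·ln(0.02) = 1.17361
H(P,Q) = 3.4793 nats.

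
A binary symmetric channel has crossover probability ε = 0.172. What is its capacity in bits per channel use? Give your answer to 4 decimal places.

Binary symmetric channel: C = 1 − h₂(ε) where h₂ is the binary entropy function.
h₂(0.172) = −0.172·log₂0.172 − 0.828·log₂0.828 = 0.6623.
C = 1 − 0.6623 = 0.3377 bits per channel use.

0.3377 bits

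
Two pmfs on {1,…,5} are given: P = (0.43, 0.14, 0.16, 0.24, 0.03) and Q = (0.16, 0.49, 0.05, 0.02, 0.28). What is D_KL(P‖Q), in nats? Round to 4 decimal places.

0.9652 nats

D(P‖Q) = Σ p·ln(p/q).
  0.43·ln(0.43/0.16) = 0.42510
  0.14·ln(0.14/0.49) = -0.17539
  0.16·ln(0.16/0.05) = 0.18610
  0.24·ln(0.24/0.02) = 0.59638
  0.03·ln(0.03/0.28) = -0.06701
D(P‖Q) = 0.9652 nats.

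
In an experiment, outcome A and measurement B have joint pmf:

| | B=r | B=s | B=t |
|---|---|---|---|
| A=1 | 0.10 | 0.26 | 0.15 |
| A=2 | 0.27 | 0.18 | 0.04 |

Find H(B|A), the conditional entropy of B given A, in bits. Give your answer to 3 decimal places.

1.389 bits

Marginals: p(A) = (0.5100, 0.4900), p(B) = (0.3700, 0.4400, 0.1900).
H(B|A) = Σ p(A) · H(B|A=·).
  A=1: p=0.5100, H(B|A=1) = 1.4757
  A=2: p=0.4900, H(B|A=2) = 1.2996
Weighted sum = 1.389 bits.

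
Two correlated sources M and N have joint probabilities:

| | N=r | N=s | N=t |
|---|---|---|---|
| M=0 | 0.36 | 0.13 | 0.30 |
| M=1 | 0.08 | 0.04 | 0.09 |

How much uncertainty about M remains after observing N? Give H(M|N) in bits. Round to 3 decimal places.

Chain rule: H(M|N) = H(M,N) − H(N).
Marginals: p(M) = (0.7900, 0.2100), p(N) = (0.4400, 0.1700, 0.3900).
H(M,N) = 2.2243 bits; H(N) = 1.4855 bits.
H(M|N) = 2.2243 − 1.4855 = 0.739 bits.

0.739 bits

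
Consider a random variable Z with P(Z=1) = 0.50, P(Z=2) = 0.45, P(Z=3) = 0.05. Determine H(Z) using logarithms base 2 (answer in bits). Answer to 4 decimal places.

1.2345 bits

H(Z) = −Σ p·log₂ p.
  −(0.50)·log₂(0.50) = 0.50000
  −(0.45)·log₂(0.45) = 0.51840
  −(0.05)·log₂(0.05) = 0.21610
Sum: 0.50000 + 0.51840 + 0.21610 = 1.2345 bits.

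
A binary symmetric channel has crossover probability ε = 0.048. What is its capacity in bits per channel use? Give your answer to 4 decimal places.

0.7222 bits

Binary symmetric channel: C = 1 − h₂(ε) where h₂ is the binary entropy function.
h₂(0.048) = −0.048·log₂0.048 − 0.952·log₂0.952 = 0.2778.
C = 1 − 0.2778 = 0.7222 bits per channel use.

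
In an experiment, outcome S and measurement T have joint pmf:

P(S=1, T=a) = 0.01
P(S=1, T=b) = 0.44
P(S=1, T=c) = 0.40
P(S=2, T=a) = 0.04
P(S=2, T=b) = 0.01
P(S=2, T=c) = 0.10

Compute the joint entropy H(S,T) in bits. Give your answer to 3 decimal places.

H(S,T) = −Σ p(x,y)·log₂ p(x,y) over all 6 cells.
  cell (1,a): −0.01·log₂0.01 = 0.0664
  cell (1,b): −0.44·log₂0.44 = 0.5211
  cell (1,c): −0.40·log₂0.40 = 0.5288
  cell (2,a): −0.04·log₂0.04 = 0.1858
  cell (2,b): −0.01·log₂0.01 = 0.0664
  cell (2,c): −0.10·log₂0.10 = 0.3322
Sum = 1.701 bits.

1.701 bits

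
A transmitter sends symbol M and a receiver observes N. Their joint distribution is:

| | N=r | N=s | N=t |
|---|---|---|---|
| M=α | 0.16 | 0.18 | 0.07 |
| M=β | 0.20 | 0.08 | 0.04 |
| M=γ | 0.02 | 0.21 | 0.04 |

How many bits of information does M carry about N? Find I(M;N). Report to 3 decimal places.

0.166 bits

Marginals: p(M) = (0.4100, 0.3200, 0.2700), p(N) = (0.3800, 0.4700, 0.1500).
I(M;N) = Σ p(x,y)·log₂[p(x,y)/(p(x)p(y))].
  (α,r): 0.16·log₂(1.0270) = 0.0061
  (α,s): 0.18·log₂(0.9341) = -0.0177
  (α,t): 0.07·log₂(1.1382) = 0.0131
  (β,r): 0.20·log₂(1.6447) = 0.1436
  (β,s): 0.08·log₂(0.5319) = -0.0729
  (β,t): 0.04·log₂(0.8333) = -0.0105
  (γ,r): 0.02·log₂(0.1949) = -0.0472
  (γ,s): 0.21·log₂(1.6548) = 0.1526
  (γ,t): 0.04·log₂(0.9877) = -0.0007
Sum = 0.166 bits.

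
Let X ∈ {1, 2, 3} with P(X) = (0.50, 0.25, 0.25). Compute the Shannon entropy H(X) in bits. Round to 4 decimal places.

H(X) = −Σ p·log₂ p.
  −(0.50)·log₂(0.50) = 0.50000
  −(0.25)·log₂(0.25) = 0.50000
  −(0.25)·log₂(0.25) = 0.50000
Sum: 0.50000 + 0.50000 + 0.50000 = 1.5000 bits.

1.5000 bits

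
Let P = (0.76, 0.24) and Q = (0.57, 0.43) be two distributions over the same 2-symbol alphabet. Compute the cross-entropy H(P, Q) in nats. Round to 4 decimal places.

0.6298 nats

H(P,Q) = −Σ p·ln q.
  −0.76·ln(0.57) = 0.42721
  −0.24·ln(0.43) = 0.20255
H(P,Q) = 0.6298 nats.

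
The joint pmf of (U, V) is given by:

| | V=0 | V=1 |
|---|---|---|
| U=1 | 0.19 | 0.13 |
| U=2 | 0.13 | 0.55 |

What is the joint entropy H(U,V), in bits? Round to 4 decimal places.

1.6949 bits

H(U,V) = −Σ p(x,y)·log₂ p(x,y) over all 4 cells.
  cell (1,0): −0.19·log₂0.19 = 0.45523
  cell (1,1): −0.13·log₂0.13 = 0.38264
  cell (2,0): −0.13·log₂0.13 = 0.38264
  cell (2,1): −0.55·log₂0.55 = 0.47437
Sum = 1.6949 bits.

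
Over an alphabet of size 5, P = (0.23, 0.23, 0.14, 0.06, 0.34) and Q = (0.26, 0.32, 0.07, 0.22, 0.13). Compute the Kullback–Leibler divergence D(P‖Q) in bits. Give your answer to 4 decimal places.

0.3489 bits

D(P‖Q) = Σ p·log₂(p/q).
  0.23·log₂(0.23/0.26) = -0.04068
  0.23·log₂(0.23/0.32) = -0.10958
  0.14·log₂(0.14/0.07) = 0.14000
  0.06·log₂(0.06/0.22) = -0.11247
  0.34·log₂(0.34/0.13) = 0.47159
D(P‖Q) = 0.3489 bits.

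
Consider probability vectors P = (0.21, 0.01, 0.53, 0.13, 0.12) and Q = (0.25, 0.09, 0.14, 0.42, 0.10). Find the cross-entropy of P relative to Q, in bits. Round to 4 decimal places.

2.5194 bits

H(P,Q) = −Σ p·log₂ q.
  −0.21·log₂(0.25) = 0.42000
  −0.01·log₂(0.09) = 0.03474
  −0.53·log₂(0.14) = 1.50335
  −0.13·log₂(0.42) = 0.16270
  −0.12·log₂(0.10) = 0.39863
H(P,Q) = 2.5194 bits.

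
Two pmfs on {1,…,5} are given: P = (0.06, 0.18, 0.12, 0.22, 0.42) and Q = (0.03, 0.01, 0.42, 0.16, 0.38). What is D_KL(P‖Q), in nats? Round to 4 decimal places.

0.5236 nats

D(P‖Q) = Σ p·ln(p/q).
  0.06·ln(0.06/0.03) = 0.04159
  0.18·ln(0.18/0.01) = 0.52027
  0.12·ln(0.12/0.42) = -0.15033
  0.22·ln(0.22/0.16) = 0.07006
  0.42·ln(0.42/0.38) = 0.04204
D(P‖Q) = 0.5236 nats.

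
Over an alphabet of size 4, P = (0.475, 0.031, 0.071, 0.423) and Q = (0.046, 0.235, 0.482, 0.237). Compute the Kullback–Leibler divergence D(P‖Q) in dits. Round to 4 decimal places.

0.5017 dits

D(P‖Q) = Σ p·log₁₀(p/q).
  0.475·log₁₀(0.475/0.046) = 0.48162
  0.031·log₁₀(0.031/0.235) = -0.02727
  0.071·log₁₀(0.071/0.482) = -0.05906
  0.423·log₁₀(0.423/0.237) = 0.10642
D(P‖Q) = 0.5017 dits.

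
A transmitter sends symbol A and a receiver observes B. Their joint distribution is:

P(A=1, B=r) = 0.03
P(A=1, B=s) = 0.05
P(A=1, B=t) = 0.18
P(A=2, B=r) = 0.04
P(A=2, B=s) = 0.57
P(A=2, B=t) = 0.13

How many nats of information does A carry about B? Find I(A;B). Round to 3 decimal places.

Marginals: p(A) = (0.2600, 0.7400), p(B) = (0.0700, 0.6200, 0.3100).
I(A;B) = H(A) + H(B) − H(A,B).
H(A) = 0.5731, H(B) = 0.8456, H(A,B) = 1.2780.
I(A;B) = 0.5731 + 0.8456 − 1.2780 = 0.141 nats.

0.141 nats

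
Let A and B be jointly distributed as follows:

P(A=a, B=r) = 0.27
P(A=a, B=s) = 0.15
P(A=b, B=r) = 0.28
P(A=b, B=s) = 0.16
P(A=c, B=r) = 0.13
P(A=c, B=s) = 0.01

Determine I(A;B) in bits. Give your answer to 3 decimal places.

Marginals: p(A) = (0.4200, 0.4400, 0.1400), p(B) = (0.6800, 0.3200).
I(A;B) = H(A) + H(B) − H(A,B).
H(A) = 1.4439, H(B) = 0.9044, H(A,B) = 2.3069.
I(A;B) = 1.4439 + 0.9044 − 2.3069 = 0.041 bits.

0.041 bits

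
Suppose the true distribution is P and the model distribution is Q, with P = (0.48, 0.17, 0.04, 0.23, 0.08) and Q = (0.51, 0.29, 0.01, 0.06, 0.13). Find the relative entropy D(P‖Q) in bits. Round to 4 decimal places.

D(P‖Q) = Σ p·log₂(p/q).
  0.48·log₂(0.48/0.51) = -0.04198
  0.17·log₂(0.17/0.29) = -0.13099
  0.04·log₂(0.04/0.01) = 0.08000
  0.23·log₂(0.23/0.06) = 0.44588
  0.08·log₂(0.08/0.13) = -0.05604
D(P‖Q) = 0.2969 bits.

0.2969 bits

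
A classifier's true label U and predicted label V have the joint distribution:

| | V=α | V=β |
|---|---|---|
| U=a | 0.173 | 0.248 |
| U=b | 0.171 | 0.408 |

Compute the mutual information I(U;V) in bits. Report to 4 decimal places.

0.0104 bits

Marginals: p(U) = (0.4210, 0.5790), p(V) = (0.3440, 0.6560).
I(U;V) = Σ p(x,y)·log₂[p(x,y)/(p(x)p(y))].
  (a,α): 0.173·log₂(1.1946) = 0.04437
  (a,β): 0.248·log₂(0.8980) = -0.03850
  (b,α): 0.171·log₂(0.8585) = -0.03763
  (b,β): 0.408·log₂(1.0742) = 0.04212
Sum = 0.0104 bits.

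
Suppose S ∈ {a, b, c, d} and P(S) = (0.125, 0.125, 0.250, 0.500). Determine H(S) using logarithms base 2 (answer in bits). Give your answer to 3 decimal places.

1.750 bits

H(S) = −Σ p·log₂ p.
  −(0.125)·log₂(0.125) = 0.3750
  −(0.125)·log₂(0.125) = 0.3750
  −(0.250)·log₂(0.250) = 0.5000
  −(0.500)·log₂(0.500) = 0.5000
Sum: 0.3750 + 0.3750 + 0.5000 + 0.5000 = 1.750 bits.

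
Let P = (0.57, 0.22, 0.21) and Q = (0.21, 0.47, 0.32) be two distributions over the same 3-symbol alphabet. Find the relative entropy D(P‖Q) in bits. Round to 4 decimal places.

D(P‖Q) = Σ p·log₂(p/q).
  0.57·log₂(0.57/0.21) = 0.82113
  0.22·log₂(0.22/0.47) = -0.24093
  0.21·log₂(0.21/0.32) = -0.12761
D(P‖Q) = 0.4526 bits.

0.4526 bits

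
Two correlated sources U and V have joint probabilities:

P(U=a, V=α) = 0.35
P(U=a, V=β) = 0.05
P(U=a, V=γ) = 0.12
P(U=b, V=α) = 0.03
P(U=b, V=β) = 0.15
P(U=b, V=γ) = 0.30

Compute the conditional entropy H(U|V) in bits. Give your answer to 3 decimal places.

Marginals: p(U) = (0.5200, 0.4800), p(V) = (0.3800, 0.2000, 0.4200).
H(U|V) = Σ p(V) · H(U|V=·).
  V=α: p=0.3800, H(U|V=α) = 0.3985
  V=β: p=0.2000, H(U|V=β) = 0.8113
  V=γ: p=0.4200, H(U|V=γ) = 0.8631
Weighted sum = 0.676 bits.

0.676 bits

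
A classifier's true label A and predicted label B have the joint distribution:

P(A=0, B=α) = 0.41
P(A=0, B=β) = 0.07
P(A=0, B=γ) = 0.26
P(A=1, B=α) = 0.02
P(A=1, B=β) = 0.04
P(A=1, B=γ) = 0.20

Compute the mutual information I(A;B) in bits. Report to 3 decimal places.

Marginals: p(A) = (0.7400, 0.2600), p(B) = (0.4300, 0.1100, 0.4600).
I(A;B) = H(A) + H(B) − H(A,B).
H(A) = 0.8267, H(B) = 1.3892, H(A,B) = 2.0642.
I(A;B) = 0.8267 + 1.3892 − 2.0642 = 0.152 bits.

0.152 bits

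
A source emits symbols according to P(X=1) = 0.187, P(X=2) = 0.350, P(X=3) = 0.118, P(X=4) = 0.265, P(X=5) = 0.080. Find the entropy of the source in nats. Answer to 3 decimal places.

1.487 nats

H(X) = −Σ p·ln p.
  −(0.187)·ln(0.187) = 0.3135
  −(0.350)·ln(0.350) = 0.3674
  −(0.118)·ln(0.118) = 0.2522
  −(0.265)·ln(0.265) = 0.3519
  −(0.080)·ln(0.080) = 0.2021
Sum: 0.3135 + 0.3674 + 0.2522 + 0.3519 + 0.2021 = 1.487 nats.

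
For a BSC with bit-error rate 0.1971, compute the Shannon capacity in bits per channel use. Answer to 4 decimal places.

0.2839 bits

Binary symmetric channel: C = 1 − h₂(ε) where h₂ is the binary entropy function.
h₂(0.1971) = −0.1971·log₂0.1971 − 0.8029·log₂0.8029 = 0.7161.
C = 1 − 0.7161 = 0.2839 bits per channel use.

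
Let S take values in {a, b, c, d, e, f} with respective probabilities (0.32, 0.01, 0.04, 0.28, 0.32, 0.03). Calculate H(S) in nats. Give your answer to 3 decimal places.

H(S) = −Σ p·ln p.
  −(0.32)·ln(0.32) = 0.3646
  −(0.01)·ln(0.01) = 0.0461
  −(0.04)·ln(0.04) = 0.1288
  −(0.28)·ln(0.28) = 0.3564
  −(0.32)·ln(0.32) = 0.3646
  −(0.03)·ln(0.03) = 0.1052
Sum: 0.3646 + 0.0461 + 0.1288 + 0.3564 + 0.3646 + 0.1052 = 1.366 nats.

1.366 nats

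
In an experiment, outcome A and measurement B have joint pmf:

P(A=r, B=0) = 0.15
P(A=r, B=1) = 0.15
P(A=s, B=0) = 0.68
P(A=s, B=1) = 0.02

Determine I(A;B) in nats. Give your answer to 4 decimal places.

Marginals: p(A) = (0.3000, 0.7000), p(B) = (0.8300, 0.1700).
I(A;B) = Σ p(x,y)·ln[p(x,y)/(p(x)p(y))].
  (r,0): 0.15·ln(0.6024) = -0.07602
  (r,1): 0.15·ln(2.9412) = 0.16182
  (s,0): 0.68·ln(1.1704) = 0.10699
  (s,1): 0.02·ln(0.1681) = -0.03567
Sum = 0.1571 nats.

0.1571 nats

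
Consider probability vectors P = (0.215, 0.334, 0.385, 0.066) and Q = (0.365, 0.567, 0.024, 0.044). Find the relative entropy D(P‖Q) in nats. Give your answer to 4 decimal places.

0.8047 nats

D(P‖Q) = Σ p·ln(p/q).
  0.215·ln(0.215/0.365) = -0.11379
  0.334·ln(0.334/0.567) = -0.17676
  0.385·ln(0.385/0.024) = 1.06845
  0.066·ln(0.066/0.044) = 0.02676
D(P‖Q) = 0.8047 nats.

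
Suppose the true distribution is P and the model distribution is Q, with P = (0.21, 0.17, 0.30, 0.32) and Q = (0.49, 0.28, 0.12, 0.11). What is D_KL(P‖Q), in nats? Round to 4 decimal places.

D(P‖Q) = Σ p·ln(p/q).
  0.21·ln(0.21/0.49) = -0.17793
  0.17·ln(0.17/0.28) = -0.08483
  0.30·ln(0.30/0.12) = 0.27489
  0.32·ln(0.32/0.11) = 0.34171
D(P‖Q) = 0.3538 nats.

0.3538 nats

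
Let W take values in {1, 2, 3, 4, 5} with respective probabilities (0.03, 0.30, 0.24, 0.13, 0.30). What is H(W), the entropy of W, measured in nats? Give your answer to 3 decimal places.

H(W) = −Σ p·ln p.
  −(0.03)·ln(0.03) = 0.1052
  −(0.30)·ln(0.30) = 0.3612
  −(0.24)·ln(0.24) = 0.3425
  −(0.13)·ln(0.13) = 0.2652
  −(0.30)·ln(0.30) = 0.3612
Sum: 0.1052 + 0.3612 + 0.3425 + 0.2652 + 0.3612 = 1.435 nats.

1.435 nats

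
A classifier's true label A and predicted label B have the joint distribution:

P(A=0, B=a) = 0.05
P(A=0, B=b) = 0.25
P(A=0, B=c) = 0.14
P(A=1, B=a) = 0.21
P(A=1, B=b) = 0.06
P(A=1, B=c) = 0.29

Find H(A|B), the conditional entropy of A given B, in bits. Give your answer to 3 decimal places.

0.795 bits

Chain rule: H(A|B) = H(A,B) − H(B).
Marginals: p(A) = (0.4400, 0.5600), p(B) = (0.2600, 0.3100, 0.4300).
H(A,B) = 2.3475 bits; H(B) = 1.5526 bits.
H(A|B) = 2.3475 − 1.5526 = 0.795 bits.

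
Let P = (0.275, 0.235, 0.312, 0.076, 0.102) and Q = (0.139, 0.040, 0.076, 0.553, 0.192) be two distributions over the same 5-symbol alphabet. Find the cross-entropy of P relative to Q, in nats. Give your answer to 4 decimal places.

H(P,Q) = −Σ p·ln q.
  −0.275·ln(0.139) = 0.54265
  −0.235·ln(0.040) = 0.75644
  −0.312·ln(0.076) = 0.80403
  −0.076·ln(0.553) = 0.04502
  −0.102·ln(0.192) = 0.16833
H(P,Q) = 2.3165 nats.

2.3165 nats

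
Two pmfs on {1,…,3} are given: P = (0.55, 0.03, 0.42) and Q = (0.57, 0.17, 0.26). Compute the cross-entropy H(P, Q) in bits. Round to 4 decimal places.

1.3390 bits

H(P,Q) = −Σ p·log₂ q.
  −0.55·log₂(0.57) = 0.44603
  −0.03·log₂(0.17) = 0.07669
  −0.42·log₂(0.26) = 0.81623
H(P,Q) = 1.3390 bits.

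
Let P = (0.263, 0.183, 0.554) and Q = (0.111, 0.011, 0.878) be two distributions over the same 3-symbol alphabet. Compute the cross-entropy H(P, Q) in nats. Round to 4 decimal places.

1.4755 nats

H(P,Q) = −Σ p·ln q.
  −0.263·ln(0.111) = 0.57813
  −0.183·ln(0.011) = 0.82530
  −0.554·ln(0.878) = 0.07208
H(P,Q) = 1.4755 nats.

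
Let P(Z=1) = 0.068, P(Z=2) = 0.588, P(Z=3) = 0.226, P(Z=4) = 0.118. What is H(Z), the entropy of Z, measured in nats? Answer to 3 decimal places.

1.083 nats

H(Z) = −Σ p·ln p.
  −(0.068)·ln(0.068) = 0.1828
  −(0.588)·ln(0.588) = 0.3122
  −(0.226)·ln(0.226) = 0.3361
  −(0.118)·ln(0.118) = 0.2522
Sum: 0.1828 + 0.3122 + 0.3361 + 0.2522 = 1.083 nats.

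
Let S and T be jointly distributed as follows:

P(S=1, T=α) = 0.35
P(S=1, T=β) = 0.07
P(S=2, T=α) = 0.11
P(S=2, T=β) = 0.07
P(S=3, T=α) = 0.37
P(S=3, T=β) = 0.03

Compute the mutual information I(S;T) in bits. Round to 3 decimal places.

Marginals: p(S) = (0.4200, 0.1800, 0.4000), p(T) = (0.8300, 0.1700).
I(S;T) = Σ p(x,y)·log₂[p(x,y)/(p(x)p(y))].
  (1,α): 0.35·log₂(1.0040) = 0.0020
  (1,β): 0.07·log₂(0.9804) = -0.0020
  (2,α): 0.11·log₂(0.7363) = -0.0486
  (2,β): 0.07·log₂(2.2876) = 0.0836
  (3,α): 0.37·log₂(1.1145) = 0.0578
  (3,β): 0.03·log₂(0.4412) = -0.0354
Sum = 0.057 bits.

0.057 bits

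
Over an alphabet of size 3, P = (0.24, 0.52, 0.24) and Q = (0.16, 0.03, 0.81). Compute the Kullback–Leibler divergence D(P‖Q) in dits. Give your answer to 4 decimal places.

0.5597 dits

D(P‖Q) = Σ p·log₁₀(p/q).
  0.24·log₁₀(0.24/0.16) = 0.04226
  0.52·log₁₀(0.52/0.03) = 0.64422
  0.24·log₁₀(0.24/0.81) = -0.12679
D(P‖Q) = 0.5597 dits.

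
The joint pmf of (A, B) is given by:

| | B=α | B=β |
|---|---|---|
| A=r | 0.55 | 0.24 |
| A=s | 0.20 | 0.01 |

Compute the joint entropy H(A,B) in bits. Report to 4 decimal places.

1.4993 bits

H(A,B) = −Σ p(x,y)·log₂ p(x,y) over all 4 cells.
  cell (r,α): −0.55·log₂0.55 = 0.47437
  cell (r,β): −0.24·log₂0.24 = 0.49413
  cell (s,α): −0.20·log₂0.20 = 0.46439
  cell (s,β): −0.01·log₂0.01 = 0.06644
Sum = 1.4993 bits.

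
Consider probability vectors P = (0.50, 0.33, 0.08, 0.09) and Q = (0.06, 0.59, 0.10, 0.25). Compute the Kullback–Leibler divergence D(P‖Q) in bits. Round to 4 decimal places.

D(P‖Q) = Σ p·log₂(p/q).
  0.50·log₂(0.50/0.06) = 1.52945
  0.33·log₂(0.33/0.59) = -0.27662
  0.08·log₂(0.08/0.10) = -0.02575
  0.09·log₂(0.09/0.25) = -0.13265
D(P‖Q) = 1.0944 bits.

1.0944 bits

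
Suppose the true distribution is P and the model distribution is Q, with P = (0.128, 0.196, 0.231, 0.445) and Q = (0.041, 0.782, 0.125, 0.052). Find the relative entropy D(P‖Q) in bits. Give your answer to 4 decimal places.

1.4019 bits

D(P‖Q) = Σ p·log₂(p/q).
  0.128·log₂(0.128/0.041) = 0.21023
  0.196·log₂(0.196/0.782) = -0.39128
  0.231·log₂(0.231/0.125) = 0.20466
  0.445·log₂(0.445/0.052) = 1.37826
D(P‖Q) = 1.4019 bits.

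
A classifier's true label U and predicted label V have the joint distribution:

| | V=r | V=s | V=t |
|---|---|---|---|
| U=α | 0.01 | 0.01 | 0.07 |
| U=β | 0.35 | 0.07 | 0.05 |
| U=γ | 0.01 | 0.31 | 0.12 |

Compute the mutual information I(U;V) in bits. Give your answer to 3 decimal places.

0.527 bits

Marginals: p(U) = (0.0900, 0.4700, 0.4400), p(V) = (0.3700, 0.3900, 0.2400).
I(U;V) = H(U) + H(V) − H(U,V).
H(U) = 1.3458, H(V) = 1.5547, H(U,V) = 2.3735.
I(U;V) = 1.3458 + 1.5547 − 2.3735 = 0.527 bits.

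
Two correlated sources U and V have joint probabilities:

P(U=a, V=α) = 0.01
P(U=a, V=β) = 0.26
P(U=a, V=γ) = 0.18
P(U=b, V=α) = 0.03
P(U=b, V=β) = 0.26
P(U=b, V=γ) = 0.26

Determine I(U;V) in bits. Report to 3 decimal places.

0.011 bits

Marginals: p(U) = (0.4500, 0.5500), p(V) = (0.0400, 0.5200, 0.4400).
I(U;V) = H(U) + H(V) − H(U,V).
H(U) = 0.9928, H(V) = 1.1975, H(U,V) = 2.1794.
I(U;V) = 0.9928 + 1.1975 − 2.1794 = 0.011 bits.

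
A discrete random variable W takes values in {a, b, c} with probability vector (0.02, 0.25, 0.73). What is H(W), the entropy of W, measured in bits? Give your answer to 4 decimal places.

H(W) = −Σ p·log₂ p.
  −(0.02)·log₂(0.02) = 0.11288
  −(0.25)·log₂(0.25) = 0.50000
  −(0.73)·log₂(0.73) = 0.33144
Sum: 0.11288 + 0.50000 + 0.33144 = 0.9443 bits.

0.9443 bits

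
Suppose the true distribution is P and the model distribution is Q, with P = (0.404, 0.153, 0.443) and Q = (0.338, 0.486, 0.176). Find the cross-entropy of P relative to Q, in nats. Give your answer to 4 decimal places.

1.3182 nats

H(P,Q) = −Σ p·ln q.
  −0.404·ln(0.338) = 0.43822
  −0.153·ln(0.486) = 0.11040
  −0.443·ln(0.176) = 0.76961
H(P,Q) = 1.3182 nats.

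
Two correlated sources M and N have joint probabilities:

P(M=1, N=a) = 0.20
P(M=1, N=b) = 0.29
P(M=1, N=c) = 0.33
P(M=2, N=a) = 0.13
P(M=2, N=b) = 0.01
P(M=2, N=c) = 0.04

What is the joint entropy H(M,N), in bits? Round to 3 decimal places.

H(M,N) = −Σ p(x,y)·log₂ p(x,y) over all 6 cells.
  cell (1,a): −0.20·log₂0.20 = 0.4644
  cell (1,b): −0.29·log₂0.29 = 0.5179
  cell (1,c): −0.33·log₂0.33 = 0.5278
  cell (2,a): −0.13·log₂0.13 = 0.3826
  cell (2,b): −0.01·log₂0.01 = 0.0664
  cell (2,c): −0.04·log₂0.04 = 0.1858
Sum = 2.145 bits.

2.145 bits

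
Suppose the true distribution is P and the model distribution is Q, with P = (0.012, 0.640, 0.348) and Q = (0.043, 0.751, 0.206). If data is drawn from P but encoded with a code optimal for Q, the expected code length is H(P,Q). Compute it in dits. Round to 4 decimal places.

0.3348 dits

H(P,Q) = −Σ p·log₁₀ q.
  −0.012·log₁₀(0.043) = 0.01640
  −0.640·log₁₀(0.751) = 0.07959
  −0.348·log₁₀(0.206) = 0.23877
H(P,Q) = 0.3348 dits.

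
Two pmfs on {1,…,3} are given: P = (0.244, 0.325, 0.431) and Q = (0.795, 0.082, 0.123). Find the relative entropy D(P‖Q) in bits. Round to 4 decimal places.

1.0096 bits

D(P‖Q) = Σ p·log₂(p/q).
  0.244·log₂(0.244/0.795) = -0.41579
  0.325·log₂(0.325/0.082) = 0.64569
  0.431·log₂(0.431/0.123) = 0.77969
D(P‖Q) = 1.0096 bits.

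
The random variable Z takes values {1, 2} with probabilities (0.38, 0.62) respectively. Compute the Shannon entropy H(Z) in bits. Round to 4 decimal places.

H(Z) = −Σ p·log₂ p.
  −(0.38)·log₂(0.38) = 0.53045
  −(0.62)·log₂(0.62) = 0.42759
Sum: 0.53045 + 0.42759 = 0.9580 bits.

0.9580 bits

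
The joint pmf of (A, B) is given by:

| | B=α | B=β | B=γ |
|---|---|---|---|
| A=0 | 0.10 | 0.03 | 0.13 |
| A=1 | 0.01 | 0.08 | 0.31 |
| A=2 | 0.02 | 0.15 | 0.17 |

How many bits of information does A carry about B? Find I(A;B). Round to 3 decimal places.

0.180 bits

Marginals: p(A) = (0.2600, 0.4000, 0.3400), p(B) = (0.1300, 0.2600, 0.6100).
I(A;B) = H(A) + H(B) − H(A,B).
H(A) = 1.5632, H(B) = 1.3229, H(A,B) = 2.7064.
I(A;B) = 1.5632 + 1.3229 − 2.7064 = 0.180 bits.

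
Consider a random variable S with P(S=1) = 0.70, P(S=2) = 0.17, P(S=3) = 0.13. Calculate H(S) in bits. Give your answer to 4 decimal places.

H(S) = −Σ p·log₂ p.
  −(0.70)·log₂(0.70) = 0.36020
  −(0.17)·log₂(0.17) = 0.43459
  −(0.13)·log₂(0.13) = 0.38264
Sum: 0.36020 + 0.43459 + 0.38264 = 1.1774 bits.

1.1774 bits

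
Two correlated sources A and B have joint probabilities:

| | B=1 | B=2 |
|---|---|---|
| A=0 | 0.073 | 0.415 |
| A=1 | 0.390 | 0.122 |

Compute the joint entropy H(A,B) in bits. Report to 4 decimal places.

H(A,B) = −Σ p(x,y)·log₂ p(x,y) over all 4 cells.
  cell (0,1): −0.073·log₂0.073 = 0.27565
  cell (0,2): −0.415·log₂0.415 = 0.52656
  cell (1,1): −0.390·log₂0.390 = 0.52980
  cell (1,2): −0.122·log₂0.122 = 0.37028
Sum = 1.7023 bits.

1.7023 bits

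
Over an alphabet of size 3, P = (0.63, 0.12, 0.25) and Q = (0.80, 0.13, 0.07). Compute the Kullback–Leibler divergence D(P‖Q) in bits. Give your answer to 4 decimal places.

D(P‖Q) = Σ p·log₂(p/q).
  0.63·log₂(0.63/0.80) = -0.21713
  0.12·log₂(0.12/0.13) = -0.01386
  0.25·log₂(0.25/0.07) = 0.45913
D(P‖Q) = 0.2281 bits.

0.2281 bits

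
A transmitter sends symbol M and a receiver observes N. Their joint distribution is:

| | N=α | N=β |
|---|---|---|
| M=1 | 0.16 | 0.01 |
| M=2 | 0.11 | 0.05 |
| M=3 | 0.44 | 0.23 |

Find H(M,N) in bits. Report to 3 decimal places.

H(M,N) = −Σ p(x,y)·log₂ p(x,y) over all 6 cells.
  cell (1,α): −0.16·log₂0.16 = 0.4230
  cell (1,β): −0.01·log₂0.01 = 0.0664
  cell (2,α): −0.11·log₂0.11 = 0.3503
  cell (2,β): −0.05·log₂0.05 = 0.2161
  cell (3,α): −0.44·log₂0.44 = 0.5211
  cell (3,β): −0.23·log₂0.23 = 0.4877
Sum = 2.065 bits.

2.065 bits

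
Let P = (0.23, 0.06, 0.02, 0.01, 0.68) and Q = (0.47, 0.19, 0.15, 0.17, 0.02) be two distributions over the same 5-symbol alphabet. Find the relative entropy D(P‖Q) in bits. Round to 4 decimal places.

D(P‖Q) = Σ p·log₂(p/q).
  0.23·log₂(0.23/0.47) = -0.23714
  0.06·log₂(0.06/0.19) = -0.09978
  0.02·log₂(0.02/0.15) = -0.05814
  0.01·log₂(0.01/0.17) = -0.04087
  0.68·log₂(0.68/0.02) = 3.45947
D(P‖Q) = 3.0235 bits.

3.0235 bits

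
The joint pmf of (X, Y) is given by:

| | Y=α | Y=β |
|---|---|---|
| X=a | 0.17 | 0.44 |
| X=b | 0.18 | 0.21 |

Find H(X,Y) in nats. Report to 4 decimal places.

H(X,Y) = −Σ p(x,y)·ln p(x,y) over all 4 cells.
  cell (a,α): −0.17·ln0.17 = 0.30123
  cell (a,β): −0.44·ln0.44 = 0.36123
  cell (b,α): −0.18·ln0.18 = 0.30866
  cell (b,β): −0.21·ln0.21 = 0.32774
Sum = 1.2989 nats.

1.2989 nats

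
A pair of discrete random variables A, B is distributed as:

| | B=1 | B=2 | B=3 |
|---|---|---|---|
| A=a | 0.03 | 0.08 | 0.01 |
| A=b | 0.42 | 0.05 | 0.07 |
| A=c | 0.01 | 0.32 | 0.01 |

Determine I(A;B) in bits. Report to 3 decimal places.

0.544 bits

Marginals: p(A) = (0.1200, 0.5400, 0.3400), p(B) = (0.4600, 0.4500, 0.0900).
I(A;B) = H(A) + H(B) − H(A,B).
H(A) = 1.3763, H(B) = 1.3464, H(A,B) = 2.1789.
I(A;B) = 1.3763 + 1.3464 − 2.1789 = 0.544 bits.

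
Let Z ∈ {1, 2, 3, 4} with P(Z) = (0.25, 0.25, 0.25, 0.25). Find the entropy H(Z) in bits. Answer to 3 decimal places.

2.000 bits

H(Z) = −Σ p·log₂ p.
  −(0.25)·log₂(0.25) = 0.5000
  −(0.25)·log₂(0.25) = 0.5000
  −(0.25)·log₂(0.25) = 0.5000
  −(0.25)·log₂(0.25) = 0.5000
Sum: 0.5000 + 0.5000 + 0.5000 + 0.5000 = 2.000 bits.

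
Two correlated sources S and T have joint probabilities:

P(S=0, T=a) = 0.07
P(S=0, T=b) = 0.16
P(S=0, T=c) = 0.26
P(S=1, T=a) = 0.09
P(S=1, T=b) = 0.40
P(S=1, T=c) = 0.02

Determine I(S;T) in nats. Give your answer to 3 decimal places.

Marginals: p(S) = (0.4900, 0.5100), p(T) = (0.1600, 0.5600, 0.2800).
I(S;T) = Σ p(x,y)·ln[p(x,y)/(p(x)p(y))].
  (0,a): 0.07·ln(0.8929) = -0.0079
  (0,b): 0.16·ln(0.5831) = -0.0863
  (0,c): 0.26·ln(1.8950) = 0.1662
  (1,a): 0.09·ln(1.1029) = 0.0088
  (1,b): 0.40·ln(1.4006) = 0.1347
  (1,c): 0.02·ln(0.1401) = -0.0393
Sum = 0.176 nats.

0.176 nats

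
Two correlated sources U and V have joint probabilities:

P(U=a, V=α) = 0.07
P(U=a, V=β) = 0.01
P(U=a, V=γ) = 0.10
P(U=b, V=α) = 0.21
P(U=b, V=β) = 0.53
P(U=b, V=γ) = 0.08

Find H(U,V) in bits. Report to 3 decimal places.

H(U,V) = −Σ p(x,y)·log₂ p(x,y) over all 6 cells.
  cell (a,α): −0.07·log₂0.07 = 0.2686
  cell (a,β): −0.01·log₂0.01 = 0.0664
  cell (a,γ): −0.10·log₂0.10 = 0.3322
  cell (b,α): −0.21·log₂0.21 = 0.4728
  cell (b,β): −0.53·log₂0.53 = 0.4854
  cell (b,γ): −0.08·log₂0.08 = 0.2915
Sum = 1.917 bits.

1.917 bits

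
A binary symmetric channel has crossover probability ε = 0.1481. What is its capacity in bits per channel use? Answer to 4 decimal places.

0.3949 bits

Binary symmetric channel: C = 1 − h₂(ε) where h₂ is the binary entropy function.
h₂(0.1481) = −0.1481·log₂0.1481 − 0.8519·log₂0.8519 = 0.6051.
C = 1 − 0.6051 = 0.3949 bits per channel use.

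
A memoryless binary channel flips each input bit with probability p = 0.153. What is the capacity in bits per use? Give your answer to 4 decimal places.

0.3827 bits

Binary symmetric channel: C = 1 − h₂(ε) where h₂ is the binary entropy function.
h₂(0.153) = −0.153·log₂0.153 − 0.847·log₂0.847 = 0.6173.
C = 1 − 0.6173 = 0.3827 bits per channel use.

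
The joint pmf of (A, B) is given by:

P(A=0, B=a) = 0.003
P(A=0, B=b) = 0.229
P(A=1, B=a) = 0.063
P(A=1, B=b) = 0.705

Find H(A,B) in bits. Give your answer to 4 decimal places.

1.1189 bits

H(A,B) = −Σ p(x,y)·log₂ p(x,y) over all 4 cells.
  cell (0,a): −0.003·log₂0.003 = 0.02514
  cell (0,b): −0.229·log₂0.229 = 0.48699
  cell (1,a): −0.063·log₂0.063 = 0.25128
  cell (1,b): −0.705·log₂0.705 = 0.35553
Sum = 1.1189 bits.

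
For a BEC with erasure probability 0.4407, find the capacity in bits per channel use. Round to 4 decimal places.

0.5593 bits

Binary erasure channel: capacity C = 1 − ε.
C = 1 − 0.4407 = 0.5593 bits per channel use.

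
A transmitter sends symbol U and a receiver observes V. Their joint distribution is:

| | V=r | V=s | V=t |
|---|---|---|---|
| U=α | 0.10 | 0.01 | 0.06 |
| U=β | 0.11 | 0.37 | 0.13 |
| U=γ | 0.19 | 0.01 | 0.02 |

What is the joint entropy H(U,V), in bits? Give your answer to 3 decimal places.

2.540 bits

H(U,V) = −Σ p(x,y)·log₂ p(x,y) over all 9 cells.
  cell (α,r): −0.10·log₂0.10 = 0.3322
  cell (α,s): −0.01·log₂0.01 = 0.0664
  cell (α,t): −0.06·log₂0.06 = 0.2435
  cell (β,r): −0.11·log₂0.11 = 0.3503
  cell (β,s): −0.37·log₂0.37 = 0.5307
  cell (β,t): −0.13·log₂0.13 = 0.3826
  cell (γ,r): −0.19·log₂0.19 = 0.4552
  cell (γ,s): −0.01·log₂0.01 = 0.0664
  cell (γ,t): −0.02·log₂0.02 = 0.1129
Sum = 2.540 bits.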